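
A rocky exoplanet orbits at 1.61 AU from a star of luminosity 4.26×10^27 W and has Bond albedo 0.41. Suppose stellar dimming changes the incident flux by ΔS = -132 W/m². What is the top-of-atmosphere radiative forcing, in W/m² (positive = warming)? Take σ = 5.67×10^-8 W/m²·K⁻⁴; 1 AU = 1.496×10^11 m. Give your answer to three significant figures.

-19.5 W/m²

Orbital distance: d = 1.61 AU = 2.409×10^11 m.
Spreading L over a sphere of radius d: S = 4.26×10^27/(4π·2.41×10^11²) = 5844 W/m².
Only a fraction (1−α) is absorbed and it's spread over 4πR², so ΔF = (1−α)ΔS/4 = -19.47 W/m².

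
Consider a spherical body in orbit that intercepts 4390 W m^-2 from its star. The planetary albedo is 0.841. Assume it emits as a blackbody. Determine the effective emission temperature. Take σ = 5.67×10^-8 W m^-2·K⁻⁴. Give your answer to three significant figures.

236 kelvin

Averaging over the sphere, the absorbed flux is S(1−α)/4 = 174.5 W m^-2.
Balancing against σT⁴: T = (174.5/5.67×10⁻⁸)^(1/4) = 235.5 K.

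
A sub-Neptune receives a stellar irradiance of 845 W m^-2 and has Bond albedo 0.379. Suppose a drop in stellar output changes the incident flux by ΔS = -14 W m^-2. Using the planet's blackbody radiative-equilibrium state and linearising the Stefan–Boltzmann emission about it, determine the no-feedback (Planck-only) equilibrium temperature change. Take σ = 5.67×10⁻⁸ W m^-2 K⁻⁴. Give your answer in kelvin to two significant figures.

Reference equilibrium: T_e = [S(1−α)/(4σ)]^(1/4) = 219.3 K.
Only a fraction (1−α) is absorbed and it's spread over 4πR², so ΔF = (1−α)ΔS/4 = -2.173 W m^-2.
Planck response: λ_P = 4σT_e³ = 4·5.67×10⁻⁸·(219.3)³ = 2.393 W m^-2/K.
ΔT₀ = ΔF/λ_P = -2.173/2.393 = -0.908 K.

-0.91 K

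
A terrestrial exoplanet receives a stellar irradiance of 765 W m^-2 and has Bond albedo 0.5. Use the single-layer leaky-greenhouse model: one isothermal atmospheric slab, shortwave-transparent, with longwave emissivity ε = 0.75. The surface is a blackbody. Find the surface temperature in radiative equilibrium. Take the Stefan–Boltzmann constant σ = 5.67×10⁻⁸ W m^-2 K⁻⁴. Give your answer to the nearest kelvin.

228 K

At the top of the atmosphere, σT_e⁴ = S(1−α)/4 = 95.62 W m^-2, giving T_e = 202.7 K.
For a single slab of emissivity ε, T_s⁴ = 2T_e⁴/(2−ε); thus T_s = 202.7·(1.6)^(1/4) = 227.9 K.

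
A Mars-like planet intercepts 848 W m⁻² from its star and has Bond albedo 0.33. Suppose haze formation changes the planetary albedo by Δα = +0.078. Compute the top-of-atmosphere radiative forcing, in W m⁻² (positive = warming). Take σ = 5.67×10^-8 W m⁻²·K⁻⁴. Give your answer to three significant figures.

-16.5 W m⁻²

ΔF = −(S/4)Δα = −(848.0/4)×(+0.078) = -16.54 W m⁻².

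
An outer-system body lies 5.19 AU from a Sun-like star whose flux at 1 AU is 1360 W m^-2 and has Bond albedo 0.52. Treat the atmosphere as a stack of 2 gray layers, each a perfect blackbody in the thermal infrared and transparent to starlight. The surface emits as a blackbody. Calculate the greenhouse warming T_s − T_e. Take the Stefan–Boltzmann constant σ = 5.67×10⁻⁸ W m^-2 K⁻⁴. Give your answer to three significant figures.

Flux at the orbit: S = 1360/(5.19)² = 50.49 W m^-2.
Top-of-atmosphere balance: σT_e⁴ = S(1−α)/4 = 6.059 W m^-2 → T_e = 101.7 K.
T_s = (N+1)^(1/4)·T_e = 133.8 K.
So the greenhouse effect raises the surface by 133.8 − 101.7 = 32.14 K.

32.1 K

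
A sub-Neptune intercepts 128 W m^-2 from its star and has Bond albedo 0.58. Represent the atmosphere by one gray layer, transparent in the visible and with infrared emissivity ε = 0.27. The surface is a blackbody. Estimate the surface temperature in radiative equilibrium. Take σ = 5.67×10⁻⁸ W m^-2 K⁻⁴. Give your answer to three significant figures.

129 K

The planet radiates to space at T_e = [S(1−α)/(4σ)]^(1/4) = 124.1 K.
The surface balance (absorbed SW + ε·downward IR = σT_s⁴) with T_a⁴ = T_s⁴/2 reduces to T_s = T_e·[2/(2−ε)]^¼ = 128.7 K.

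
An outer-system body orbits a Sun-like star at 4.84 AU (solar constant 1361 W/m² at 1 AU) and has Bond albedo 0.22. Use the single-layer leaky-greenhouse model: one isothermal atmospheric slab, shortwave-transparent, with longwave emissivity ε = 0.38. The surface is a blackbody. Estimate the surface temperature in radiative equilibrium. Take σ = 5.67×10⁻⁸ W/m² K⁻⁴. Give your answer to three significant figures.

125 kelvin

Flux at the orbit: S = 1361/(4.84)² = 58.10 W/m².
At the top of the atmosphere, σT_e⁴ = S(1−α)/4 = 11.33 W/m², giving T_e = 118.9 K.
The surface balance (absorbed SW + ε·downward IR = σT_s⁴) with T_a⁴ = T_s⁴/2 reduces to T_s = T_e·[2/(2−ε)]^¼ = 125.3 K.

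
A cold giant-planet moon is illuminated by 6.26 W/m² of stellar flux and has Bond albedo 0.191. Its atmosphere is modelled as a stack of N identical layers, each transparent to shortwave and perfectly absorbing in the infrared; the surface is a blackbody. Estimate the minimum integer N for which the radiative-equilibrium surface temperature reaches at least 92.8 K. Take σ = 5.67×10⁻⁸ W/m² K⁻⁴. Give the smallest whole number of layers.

OLR = S(1−α)/4 = 1.266 W/m²; the top layer radiates at T_e = 68.74 K.
Since T_s⁴ = (N+1)T_e⁴, we need N ≥ (T_s/T_e)⁴ − 1 = 2.321.
Rounding up, N = 3.

3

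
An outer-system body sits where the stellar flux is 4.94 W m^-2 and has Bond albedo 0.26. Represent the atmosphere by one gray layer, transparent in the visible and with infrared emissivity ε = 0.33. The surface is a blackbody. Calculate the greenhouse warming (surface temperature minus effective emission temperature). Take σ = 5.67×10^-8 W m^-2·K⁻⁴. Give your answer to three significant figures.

2.92 K

At the top of the atmosphere, σT_e⁴ = S(1−α)/4 = 0.9139 W m^-2, giving T_e = 63.36 K.
Surface balance with a leaky layer gives σT_s⁴ = σT_e⁴·2/(2−ε), so T_s = T_e·[2/(2−0.33)]^(1/4) = 66.28 K.
T_s − T_e = 66.28 − 63.36 = 2.922 K.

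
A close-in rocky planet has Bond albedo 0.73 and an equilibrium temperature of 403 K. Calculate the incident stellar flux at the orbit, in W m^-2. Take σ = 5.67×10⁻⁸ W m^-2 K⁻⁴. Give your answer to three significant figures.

22200 W m^-2

Invert the energy balance for S: S = 4σT⁴/(1−α).
σT⁴ = 5.67×10⁻⁸·(403)⁴ = 1496 W m^-2.
S = 4·1496/0.27 = 22160 W m^-2.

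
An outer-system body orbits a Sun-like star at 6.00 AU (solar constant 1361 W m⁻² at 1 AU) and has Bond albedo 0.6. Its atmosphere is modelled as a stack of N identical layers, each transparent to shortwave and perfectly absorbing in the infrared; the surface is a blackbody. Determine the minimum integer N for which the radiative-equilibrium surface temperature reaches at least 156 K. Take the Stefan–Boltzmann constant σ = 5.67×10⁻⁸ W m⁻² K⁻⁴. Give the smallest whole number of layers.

Flux at the orbit: S = 1361/(6.00)² = 37.81 W m⁻².
OLR = S(1−α)/4 = 3.781 W m⁻²; the top layer radiates at T_e = 90.36 K.
Need (N+1)T_e⁴ ≥ T_s⁴, i.e. N+1 ≥ (156/90.36)⁴ = 8.882.
Rounding up, N = 8.

8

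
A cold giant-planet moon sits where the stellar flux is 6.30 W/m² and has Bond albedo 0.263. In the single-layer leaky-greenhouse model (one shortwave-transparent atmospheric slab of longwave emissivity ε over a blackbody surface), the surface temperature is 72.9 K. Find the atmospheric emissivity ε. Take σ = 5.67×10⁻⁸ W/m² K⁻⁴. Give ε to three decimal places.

Effective temperature: T_e = [S(1−α)/(4σ)]^(1/4) = 67.27 K.
Inverting T_s⁴ = 2T_e⁴/(2−ε): (T_e/T_s)⁴ = 0.7249, so ε = 2(1 − 0.7249) = 0.5503.

0.550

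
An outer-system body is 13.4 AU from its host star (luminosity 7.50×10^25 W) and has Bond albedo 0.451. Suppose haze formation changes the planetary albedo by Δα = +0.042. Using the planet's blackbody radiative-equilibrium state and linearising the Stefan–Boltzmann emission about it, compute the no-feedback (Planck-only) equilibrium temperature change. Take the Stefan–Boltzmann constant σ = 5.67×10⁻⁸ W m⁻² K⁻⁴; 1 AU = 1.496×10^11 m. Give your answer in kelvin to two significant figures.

Orbital distance: d = 13.4 AU = 2.005×10^12 m.
S = L/(4πd²) = 1.485 W m⁻².
Unperturbed T_e = [1.485·(1−0.451)/(4σ)]^¼ = 43.54 K.
TOA radiative forcing: ΔF = −S·Δα/4 = −1.485·(+0.042)/4 = -0.01559 W m⁻².
The Planck feedback parameter is 4σT_e³ = 0.01873 W m⁻²/K.
So ΔT₀ = -0.01559/0.01873 = -0.833 K.

-0.83 kelvin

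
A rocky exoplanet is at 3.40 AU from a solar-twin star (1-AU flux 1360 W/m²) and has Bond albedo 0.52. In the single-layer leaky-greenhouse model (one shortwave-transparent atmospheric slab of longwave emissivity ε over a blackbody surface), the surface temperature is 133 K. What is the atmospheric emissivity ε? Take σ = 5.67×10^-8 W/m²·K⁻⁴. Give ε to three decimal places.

0.409

Irradiance scales as 1/d², so S = 1360 W/m² × (1/3.40)² = 117.6 W/m².
TOA balance gives T_e = 125.6 K.
Inverting T_s⁴ = 2T_e⁴/(2−ε): (T_e/T_s)⁴ = 0.7957, so ε = 2(1 − 0.7957) = 0.4085.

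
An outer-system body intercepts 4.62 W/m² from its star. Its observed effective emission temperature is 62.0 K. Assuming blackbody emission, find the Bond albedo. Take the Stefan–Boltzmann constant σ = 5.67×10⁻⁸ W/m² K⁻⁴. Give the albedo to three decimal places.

From σT⁴ = S(1−α)/4 we invert for α: 1−α = 4σT⁴/S.
σT⁴ = 0.8378 W/m², so 4σT⁴ = 3.351 W/m².
1−α = 3.351/4.620 = 0.7254, so α = 0.2746.

0.275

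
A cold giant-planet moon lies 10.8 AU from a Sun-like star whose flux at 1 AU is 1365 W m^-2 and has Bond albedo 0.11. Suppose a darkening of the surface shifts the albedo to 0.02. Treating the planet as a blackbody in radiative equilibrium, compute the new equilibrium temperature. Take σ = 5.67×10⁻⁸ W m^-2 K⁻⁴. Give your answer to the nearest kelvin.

84 kelvin

Flux at the orbit: S = 1365/(10.8)² = 11.70 W m^-2.
With the new albedo, S(1−α₂)/4 = 2.867 W m^-2, so T₂ = 84.33 K.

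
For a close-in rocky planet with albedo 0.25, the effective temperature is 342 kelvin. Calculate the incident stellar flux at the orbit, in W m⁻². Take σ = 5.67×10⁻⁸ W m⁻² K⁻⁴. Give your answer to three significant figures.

4140 W m⁻²

Invert the energy balance for S: S = 4σT⁴/(1−α).
σT⁴ = 5.67×10⁻⁸·(342)⁴ = 775.7 W m⁻².
So S = 4×775.7/(1−0.25) = 4137 W m⁻².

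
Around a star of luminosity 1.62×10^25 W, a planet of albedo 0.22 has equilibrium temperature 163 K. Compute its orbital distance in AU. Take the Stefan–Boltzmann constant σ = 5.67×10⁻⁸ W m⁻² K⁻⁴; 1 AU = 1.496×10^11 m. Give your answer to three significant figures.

Required flux: S = 4σT⁴/(1−α) = 205.3 W m⁻².
S = L/(4πd²) → d = √(L/4πS) = √(1.62×10^25/(4π·205.3)) = 7.925×10^10 m = 0.5298 AU.

0.530 AU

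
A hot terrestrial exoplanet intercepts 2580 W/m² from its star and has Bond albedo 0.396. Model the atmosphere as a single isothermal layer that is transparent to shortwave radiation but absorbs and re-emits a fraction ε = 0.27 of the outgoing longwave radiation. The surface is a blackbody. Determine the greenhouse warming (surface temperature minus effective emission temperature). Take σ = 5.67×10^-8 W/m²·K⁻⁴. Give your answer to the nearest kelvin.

11 kelvin

At the top of the atmosphere, σT_e⁴ = S(1−α)/4 = 389.6 W/m², giving T_e = 287.9 K.
Surface balance with a leaky layer gives σT_s⁴ = σT_e⁴·2/(2−ε), so T_s = T_e·[2/(2−0.27)]^(1/4) = 298.5 K.
Greenhouse warming: T_s − T_e = 10.63 K.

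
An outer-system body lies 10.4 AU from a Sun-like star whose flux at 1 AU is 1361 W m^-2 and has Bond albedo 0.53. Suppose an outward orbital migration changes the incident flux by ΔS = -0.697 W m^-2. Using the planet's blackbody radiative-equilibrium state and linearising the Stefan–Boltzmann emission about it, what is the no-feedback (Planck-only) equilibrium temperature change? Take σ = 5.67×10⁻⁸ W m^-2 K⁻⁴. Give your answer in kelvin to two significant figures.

-0.99 K

By the inverse-square law, S = 1361/10.4² = 12.58 W m^-2.
Unperturbed T_e = [12.58·(1−0.53)/(4σ)]^¼ = 71.46 K.
Only a fraction (1−α) is absorbed and it's spread over 4πR², so ΔF = (1−α)ΔS/4 = -0.08190 W m^-2.
The Planck feedback parameter is 4σT_e³ = 0.08276 W m^-2/K.
So ΔT₀ = -0.08190/0.08276 = -0.990 K.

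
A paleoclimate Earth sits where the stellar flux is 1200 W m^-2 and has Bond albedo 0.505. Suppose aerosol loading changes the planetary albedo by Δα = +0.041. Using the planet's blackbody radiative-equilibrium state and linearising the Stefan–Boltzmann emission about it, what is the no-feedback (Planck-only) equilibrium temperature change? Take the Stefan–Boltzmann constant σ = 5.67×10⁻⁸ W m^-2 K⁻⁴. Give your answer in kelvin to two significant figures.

-4.7 kelvin

Reference equilibrium: T_e = [S(1−α)/(4σ)]^(1/4) = 226.2 K.
TOA radiative forcing: ΔF = −S·Δα/4 = −1200·(+0.041)/4 = -12.30 W m^-2.
Planck response: λ_P = 4σT_e³ = 4·5.67×10⁻⁸·(226.2)³ = 2.626 W m^-2/K.
So ΔT₀ = -12.30/2.626 = -4.68 K.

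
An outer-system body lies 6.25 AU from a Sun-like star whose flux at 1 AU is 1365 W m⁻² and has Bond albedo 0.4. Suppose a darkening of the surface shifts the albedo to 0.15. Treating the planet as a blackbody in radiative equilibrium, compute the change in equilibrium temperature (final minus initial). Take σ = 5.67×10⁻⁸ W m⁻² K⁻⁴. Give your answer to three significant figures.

By the inverse-square law, S = 1365/6.25² = 34.94 W m⁻².
Initial: T₁ = [S(1−0.4)/(4σ)]^(1/4) = 98.06 K.
After:  T₂ = [34.94·0.85/(4σ)]^(1/4) = 107.0 K.
ΔT = T₂ − T₁ = 8.921 K.

8.92 K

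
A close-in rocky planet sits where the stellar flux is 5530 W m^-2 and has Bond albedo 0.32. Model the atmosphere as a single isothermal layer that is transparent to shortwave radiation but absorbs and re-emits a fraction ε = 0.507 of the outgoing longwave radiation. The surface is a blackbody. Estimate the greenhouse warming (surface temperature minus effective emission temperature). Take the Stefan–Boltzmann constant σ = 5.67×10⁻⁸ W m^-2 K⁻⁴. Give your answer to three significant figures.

27.2 K

At the top of the atmosphere, σT_e⁴ = S(1−α)/4 = 940.1 W m^-2, giving T_e = 358.8 K.
Surface balance with a leaky layer gives σT_s⁴ = σT_e⁴·2/(2−ε), so T_s = T_e·[2/(2−0.507)]^(1/4) = 386.0 K.
The atmosphere warms the surface by 27.21 K.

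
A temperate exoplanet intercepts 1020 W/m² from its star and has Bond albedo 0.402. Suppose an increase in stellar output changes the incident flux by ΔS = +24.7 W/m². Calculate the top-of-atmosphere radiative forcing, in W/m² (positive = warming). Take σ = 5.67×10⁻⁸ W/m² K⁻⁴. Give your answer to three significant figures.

TOA radiative forcing: ΔF = (1−α)ΔS/4 = 0.598·(+24.7)/4 = 3.693 W/m².

3.69 W/m²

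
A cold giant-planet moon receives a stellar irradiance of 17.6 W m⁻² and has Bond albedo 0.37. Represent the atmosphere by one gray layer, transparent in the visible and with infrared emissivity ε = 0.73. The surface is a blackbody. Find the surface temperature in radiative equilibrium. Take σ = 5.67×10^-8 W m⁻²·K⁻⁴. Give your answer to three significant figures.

Effective emission temperature (TOA balance): σT_e⁴ = S(1−α)/4 = 2.772 W m⁻² → T_e = 83.62 K.
Surface balance with a leaky layer gives σT_s⁴ = σT_e⁴·2/(2−ε), so T_s = T_e·[2/(2−0.73)]^(1/4) = 93.67 K.

93.7 K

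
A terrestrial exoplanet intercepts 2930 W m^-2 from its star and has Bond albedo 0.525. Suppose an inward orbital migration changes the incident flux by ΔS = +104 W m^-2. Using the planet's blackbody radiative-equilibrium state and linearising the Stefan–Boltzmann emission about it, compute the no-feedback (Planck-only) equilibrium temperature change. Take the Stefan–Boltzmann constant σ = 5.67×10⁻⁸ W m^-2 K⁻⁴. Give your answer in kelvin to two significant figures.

2.5 K

Unperturbed T_e = [2930·(1−0.525)/(4σ)]^¼ = 279.9 K.
TOA radiative forcing: ΔF = (1−α)ΔS/4 = 0.475·(+104)/4 = 12.35 W m^-2.
The Planck feedback parameter is 4σT_e³ = 4.973 W m^-2/K.
Hence the no-feedback warming is ΔF/(4σT_e³) = 2.48 K.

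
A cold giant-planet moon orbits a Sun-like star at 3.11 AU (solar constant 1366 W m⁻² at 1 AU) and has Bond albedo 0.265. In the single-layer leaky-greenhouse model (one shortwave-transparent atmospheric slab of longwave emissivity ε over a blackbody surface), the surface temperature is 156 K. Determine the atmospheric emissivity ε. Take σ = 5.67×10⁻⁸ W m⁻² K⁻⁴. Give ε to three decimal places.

Irradiance scales as 1/d², so S = 1366 W m⁻² × (1/3.11)² = 141.2 W m⁻².
First, T_e = [141.2·(1−0.265)/(4σ)]^(1/4) = 146.3 K.
Since (2−ε)/2 = (T_e/T_s)⁴ = 0.7728, ε = 0.4544.

0.454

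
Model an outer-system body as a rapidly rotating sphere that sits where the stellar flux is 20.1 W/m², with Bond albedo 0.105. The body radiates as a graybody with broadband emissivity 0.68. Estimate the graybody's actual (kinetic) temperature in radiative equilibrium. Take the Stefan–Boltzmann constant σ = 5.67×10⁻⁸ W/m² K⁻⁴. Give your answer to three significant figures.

Averaging over the sphere, the absorbed flux is S(1−α)/4 = 4.497 W/m².
Radiative balance εσT⁴ = 4.497 gives T = [4.497/(0.68·σ)]^(1/4) = 103.9 K.

104 K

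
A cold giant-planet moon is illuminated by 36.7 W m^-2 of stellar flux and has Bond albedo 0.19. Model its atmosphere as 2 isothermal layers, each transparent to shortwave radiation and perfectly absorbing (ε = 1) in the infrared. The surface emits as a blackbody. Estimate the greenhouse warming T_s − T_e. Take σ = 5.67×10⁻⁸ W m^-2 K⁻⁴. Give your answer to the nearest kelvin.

34 kelvin

The effective emission temperature is T_e = [S(1−α)/(4σ)]^¼ = 107.0 K.
T_s = (N+1)^(1/4)·T_e = 140.8 K.
Warming: T_s − T_e = 33.82 K.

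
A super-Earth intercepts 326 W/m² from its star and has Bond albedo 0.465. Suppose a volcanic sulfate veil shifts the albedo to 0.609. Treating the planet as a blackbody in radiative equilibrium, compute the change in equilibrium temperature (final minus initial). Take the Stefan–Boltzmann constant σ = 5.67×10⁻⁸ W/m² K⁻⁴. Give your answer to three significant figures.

-12.6 K

Initial: T₁ = [S(1−0.465)/(4σ)]^(1/4) = 166.5 K.
After:  T₂ = [326.0·0.391/(4σ)]^(1/4) = 154.0 K.
Change: 154.0 − 166.5 = -12.56 K.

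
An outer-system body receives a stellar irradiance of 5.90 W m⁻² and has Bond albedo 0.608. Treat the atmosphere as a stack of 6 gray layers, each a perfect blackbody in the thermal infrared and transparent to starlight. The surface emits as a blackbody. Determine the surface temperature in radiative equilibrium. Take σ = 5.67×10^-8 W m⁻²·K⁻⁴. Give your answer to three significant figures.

OLR = S(1−α)/4 = 0.5782 W m⁻²; the top layer radiates at T_e = 56.51 K.
With N = 6 opaque layers, T_s = (N+1)^(1/4)·T_e = 7^(1/4)·56.51 = 91.92 K.

91.9 kelvin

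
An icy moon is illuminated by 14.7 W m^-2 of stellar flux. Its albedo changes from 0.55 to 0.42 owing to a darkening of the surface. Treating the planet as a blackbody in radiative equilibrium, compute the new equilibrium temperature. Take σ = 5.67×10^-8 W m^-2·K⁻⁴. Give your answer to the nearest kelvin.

78 K

New equilibrium: T₂ = [(1−0.42)·14.70/(4σ)]^(1/4) = 78.30 K.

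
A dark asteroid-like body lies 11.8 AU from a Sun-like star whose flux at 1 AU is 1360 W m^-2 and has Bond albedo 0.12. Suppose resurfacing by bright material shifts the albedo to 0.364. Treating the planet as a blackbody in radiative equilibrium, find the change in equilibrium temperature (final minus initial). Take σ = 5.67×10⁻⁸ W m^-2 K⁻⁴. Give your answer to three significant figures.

-6.12 K

Irradiance scales as 1/d², so S = 1360 W m^-2 × (1/11.8)² = 9.767 W m^-2.
With α = 0.12, T₁ = 78.46 K.
With α = 0.364, T₂ = 72.34 K.
Change: 72.34 − 78.46 = -6.118 K.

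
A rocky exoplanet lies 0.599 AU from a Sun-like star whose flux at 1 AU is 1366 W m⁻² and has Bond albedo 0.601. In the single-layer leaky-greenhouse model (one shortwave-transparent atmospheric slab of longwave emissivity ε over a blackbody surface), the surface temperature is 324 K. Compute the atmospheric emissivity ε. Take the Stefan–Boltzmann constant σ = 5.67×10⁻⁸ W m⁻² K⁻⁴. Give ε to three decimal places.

Flux at the orbit: S = 1366/(0.599)² = 3807 W m⁻².
Effective temperature: T_e = [S(1−α)/(4σ)]^(1/4) = 286.1 K.
T_s⁴ = T_e⁴·2/(2−ε) → ε = 2 − 2(T_e/T_s)⁴ = 2 − 2·(286.1/324)⁴ = 0.7844.

0.784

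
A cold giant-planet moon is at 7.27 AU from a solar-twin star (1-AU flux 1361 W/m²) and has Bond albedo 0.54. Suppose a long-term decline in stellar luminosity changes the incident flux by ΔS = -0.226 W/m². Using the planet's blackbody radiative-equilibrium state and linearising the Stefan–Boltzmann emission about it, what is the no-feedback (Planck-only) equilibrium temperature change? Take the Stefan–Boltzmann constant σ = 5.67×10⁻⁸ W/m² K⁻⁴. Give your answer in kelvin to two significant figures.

Flux at the orbit: S = 1361/(7.27)² = 25.75 W/m².
The baseline emission temperature is T_e = 85.01 K.
ΔF = Δ[S(1−α)]/4 = (1−0.54)·-0.226/4 = -0.02599 W/m².
Linearising σT⁴ gives d(σT⁴)/dT = 4σT_e³ = 0.1393 W/m² per K.
ΔT₀ = ΔF/λ_P = -0.02599/0.1393 = -0.187 K.

-0.19 K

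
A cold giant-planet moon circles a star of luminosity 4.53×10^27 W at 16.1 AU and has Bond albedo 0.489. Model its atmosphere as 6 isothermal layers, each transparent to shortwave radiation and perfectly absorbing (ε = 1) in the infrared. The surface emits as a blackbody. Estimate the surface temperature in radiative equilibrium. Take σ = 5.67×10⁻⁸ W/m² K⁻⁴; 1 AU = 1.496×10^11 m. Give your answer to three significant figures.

177 kelvin

Orbital distance: d = 16.1 AU = 2.409×10^12 m.
Spreading L over a sphere of radius d: S = 4.53×10^27/(4π·2.41×10^12²) = 62.14 W/m².
The effective emission temperature is T_e = [S(1−α)/(4σ)]^¼ = 108.8 K.
With N = 6 opaque layers, T_s = (N+1)^(1/4)·T_e = 7^(1/4)·108.8 = 176.9 K.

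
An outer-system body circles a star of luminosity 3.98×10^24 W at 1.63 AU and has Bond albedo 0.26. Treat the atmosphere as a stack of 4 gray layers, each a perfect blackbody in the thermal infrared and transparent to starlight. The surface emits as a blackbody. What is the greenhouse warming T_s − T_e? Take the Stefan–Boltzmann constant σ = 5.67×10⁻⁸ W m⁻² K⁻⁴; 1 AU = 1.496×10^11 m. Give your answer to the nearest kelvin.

32 K

d = 1.63 × 1.496×10^11 m = 2.438×10^11 m.
Spreading L over a sphere of radius d: S = 3.98×10^24/(4π·2.44×10^11²) = 5.326 W m⁻².
The effective emission temperature is T_e = [S(1−α)/(4σ)]^¼ = 64.57 K.
T_s = (N+1)^(1/4)·T_e = 96.55 K.
So the greenhouse effect raises the surface by 96.55 − 64.57 = 31.98 K.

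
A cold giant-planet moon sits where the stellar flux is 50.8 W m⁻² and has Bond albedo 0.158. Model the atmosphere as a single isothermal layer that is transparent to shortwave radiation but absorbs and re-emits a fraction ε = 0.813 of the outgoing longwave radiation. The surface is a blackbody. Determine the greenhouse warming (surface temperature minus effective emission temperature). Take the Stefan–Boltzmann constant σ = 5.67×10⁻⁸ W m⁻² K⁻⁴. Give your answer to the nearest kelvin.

Effective emission temperature (TOA balance): σT_e⁴ = S(1−α)/4 = 10.69 W m⁻² → T_e = 117.2 K.
For a single slab of emissivity ε, T_s⁴ = 2T_e⁴/(2−ε); thus T_s = 117.2·(1.685)^(1/4) = 133.5 K.
The atmosphere warms the surface by 16.33 K.

16 K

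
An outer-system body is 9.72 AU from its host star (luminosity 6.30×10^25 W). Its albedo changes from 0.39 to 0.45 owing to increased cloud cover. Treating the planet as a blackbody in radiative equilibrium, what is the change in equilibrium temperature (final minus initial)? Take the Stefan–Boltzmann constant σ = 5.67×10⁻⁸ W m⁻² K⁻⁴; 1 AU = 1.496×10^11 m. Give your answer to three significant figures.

Orbital distance: d = 9.72 AU = 1.454×10^12 m.
S = L/(4πd²) = 2.371 W m⁻².
Initial: T₁ = [S(1−0.39)/(4σ)]^(1/4) = 50.25 K.
With α = 0.45, T₂ = 48.97 K.
ΔT = T₂ − T₁ = -1.284 K.

-1.28 kelvin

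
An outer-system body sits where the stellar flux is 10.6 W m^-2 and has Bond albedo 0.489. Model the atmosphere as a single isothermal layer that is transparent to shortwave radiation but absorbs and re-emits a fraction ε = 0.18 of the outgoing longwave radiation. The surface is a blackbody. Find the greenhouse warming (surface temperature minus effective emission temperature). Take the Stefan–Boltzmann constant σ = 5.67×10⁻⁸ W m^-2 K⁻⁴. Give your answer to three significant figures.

1.67 K

The planet radiates to space at T_e = [S(1−α)/(4σ)]^(1/4) = 69.91 K.
The surface balance (absorbed SW + ε·downward IR = σT_s⁴) with T_a⁴ = T_s⁴/2 reduces to T_s = T_e·[2/(2−ε)]^¼ = 71.57 K.
The atmosphere warms the surface by 1.668 K.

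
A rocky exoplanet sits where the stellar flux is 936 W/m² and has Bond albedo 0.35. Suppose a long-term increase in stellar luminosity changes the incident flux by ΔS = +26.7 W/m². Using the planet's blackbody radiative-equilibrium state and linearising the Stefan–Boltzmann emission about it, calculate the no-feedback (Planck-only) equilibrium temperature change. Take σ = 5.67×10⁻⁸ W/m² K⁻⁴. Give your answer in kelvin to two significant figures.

Reference equilibrium: T_e = [S(1−α)/(4σ)]^(1/4) = 227.6 K.
Only a fraction (1−α) is absorbed and it's spread over 4πR², so ΔF = (1−α)ΔS/4 = 4.339 W/m².
The Planck feedback parameter is 4σT_e³ = 2.673 W/m²/K.
So ΔT₀ = 4.339/2.673 = 1.62 K.

1.6 kelvin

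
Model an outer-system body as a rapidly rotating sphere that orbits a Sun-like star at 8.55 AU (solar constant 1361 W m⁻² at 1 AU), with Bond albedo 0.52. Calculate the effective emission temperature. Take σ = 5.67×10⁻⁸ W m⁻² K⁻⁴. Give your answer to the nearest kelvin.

79 K

Flux at the orbit: S = 1361/(8.55)² = 18.62 W m⁻².
Absorbed flux (global mean): S(1−α)/4 = 18.62·0.48/4 = 2.234 W m⁻².
Balancing against σT⁴: T = (2.234/5.67×10⁻⁸)^(1/4) = 79.23 K.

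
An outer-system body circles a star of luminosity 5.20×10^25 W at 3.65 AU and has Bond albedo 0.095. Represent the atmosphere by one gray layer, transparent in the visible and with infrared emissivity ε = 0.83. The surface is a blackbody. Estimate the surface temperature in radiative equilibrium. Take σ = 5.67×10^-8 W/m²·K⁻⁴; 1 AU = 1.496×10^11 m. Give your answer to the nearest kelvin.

d = 3.65 × 1.496×10^11 m = 5.460×10^11 m.
Spreading L over a sphere of radius d: S = 5.20×10^25/(4π·5.46×10^11²) = 13.88 W/m².
At the top of the atmosphere, σT_e⁴ = S(1−α)/4 = 3.140 W/m², giving T_e = 86.27 K.
The surface balance (absorbed SW + ε·downward IR = σT_s⁴) with T_a⁴ = T_s⁴/2 reduces to T_s = T_e·[2/(2−ε)]^¼ = 98.64 K.

99 kelvin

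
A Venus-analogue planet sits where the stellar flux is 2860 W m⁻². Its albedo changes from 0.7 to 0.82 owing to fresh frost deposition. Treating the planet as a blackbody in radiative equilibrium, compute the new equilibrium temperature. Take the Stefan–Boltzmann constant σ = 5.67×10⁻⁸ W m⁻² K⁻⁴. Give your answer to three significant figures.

New equilibrium: T₂ = [(1−0.82)·2860/(4σ)]^(1/4) = 218.3 K.

218 K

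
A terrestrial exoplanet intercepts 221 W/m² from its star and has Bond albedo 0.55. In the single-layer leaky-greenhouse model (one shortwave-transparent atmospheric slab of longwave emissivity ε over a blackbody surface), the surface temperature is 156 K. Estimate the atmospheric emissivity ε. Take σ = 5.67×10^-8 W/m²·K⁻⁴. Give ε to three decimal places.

Effective temperature: T_e = [S(1−α)/(4σ)]^(1/4) = 144.7 K.
T_s⁴ = T_e⁴·2/(2−ε) → ε = 2 − 2(T_e/T_s)⁴ = 2 − 2·(144.7/156)⁴ = 0.5192.

0.519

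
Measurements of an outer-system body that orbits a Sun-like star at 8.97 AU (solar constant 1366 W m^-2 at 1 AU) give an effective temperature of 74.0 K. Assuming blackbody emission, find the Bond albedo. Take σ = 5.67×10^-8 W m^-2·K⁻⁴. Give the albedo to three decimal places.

0.599

Flux at the orbit: S = 1366/(8.97)² = 16.98 W m^-2.
Energy balance: S(1−α)/4 = σT⁴, so 1−α = 4σT⁴/S.
4σT⁴ = 4·5.67×10⁻⁸·(74.0)⁴ = 6.801 W m^-2.
1−α = 6.801/16.98 = 0.4006, so α = 0.5994.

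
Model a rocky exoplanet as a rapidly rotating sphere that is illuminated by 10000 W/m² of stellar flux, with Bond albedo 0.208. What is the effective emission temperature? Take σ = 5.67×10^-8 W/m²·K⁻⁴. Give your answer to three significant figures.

Averaging over the sphere, the absorbed flux is S(1−α)/4 = 1980 W/m².
In equilibrium σT⁴ equals this, so T = 432.3 K.

432 K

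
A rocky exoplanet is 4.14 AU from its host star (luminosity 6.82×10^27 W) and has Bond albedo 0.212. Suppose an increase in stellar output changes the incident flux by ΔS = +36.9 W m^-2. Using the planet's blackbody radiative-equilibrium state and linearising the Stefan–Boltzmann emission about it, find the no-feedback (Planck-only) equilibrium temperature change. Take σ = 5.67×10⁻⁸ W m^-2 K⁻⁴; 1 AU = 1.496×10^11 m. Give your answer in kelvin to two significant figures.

Orbital distance: d = 4.14 AU = 6.193×10^11 m.
Flux at the orbit: S = L/(4πd²) = 6.82×10^27/(4π·(6.19×10^11)²) = 1415 W m^-2.
Unperturbed T_e = [1415·(1−0.212)/(4σ)]^¼ = 264.8 K.
Only a fraction (1−α) is absorbed and it's spread over 4πR², so ΔF = (1−α)ΔS/4 = 7.269 W m^-2.
Linearising σT⁴ gives d(σT⁴)/dT = 4σT_e³ = 4.211 W m^-2 per K.
So ΔT₀ = 7.269/4.211 = 1.73 K.

1.7 K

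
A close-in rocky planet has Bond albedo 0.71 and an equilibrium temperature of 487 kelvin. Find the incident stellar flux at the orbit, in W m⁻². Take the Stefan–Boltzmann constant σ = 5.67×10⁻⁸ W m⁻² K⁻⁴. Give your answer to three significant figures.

44000 W m⁻²

Invert the energy balance for S: S = 4σT⁴/(1−α).
The emitted flux is σT⁴ = 3189 W m⁻².
So S = 4×3189/(1−0.71) = 43990 W m⁻².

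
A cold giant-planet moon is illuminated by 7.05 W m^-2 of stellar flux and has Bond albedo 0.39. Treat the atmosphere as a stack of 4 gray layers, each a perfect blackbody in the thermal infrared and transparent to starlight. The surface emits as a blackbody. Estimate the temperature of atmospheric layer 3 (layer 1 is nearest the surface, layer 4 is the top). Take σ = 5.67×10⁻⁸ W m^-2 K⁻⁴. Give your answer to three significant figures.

78.5 K

Top-of-atmosphere balance: σT_e⁴ = S(1−α)/4 = 1.075 W m^-2 → T_e = 65.99 K.
In the N-layer model, layer k (counted from the surface) has T_k = (N+1−k)^(1/4)·T_e.
With k = 3: T_3 = (4+1−3)^¼·65.99 K = 78.47 K.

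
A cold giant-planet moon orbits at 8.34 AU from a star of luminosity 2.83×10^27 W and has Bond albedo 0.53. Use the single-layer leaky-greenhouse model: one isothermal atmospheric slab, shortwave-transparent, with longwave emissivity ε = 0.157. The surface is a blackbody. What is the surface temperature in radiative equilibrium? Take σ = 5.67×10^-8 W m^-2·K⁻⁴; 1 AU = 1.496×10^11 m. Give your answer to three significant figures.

134 kelvin

d = 8.34 × 1.496×10^11 m = 1.248×10^12 m.
S = L/(4πd²) = 144.7 W m^-2.
At the top of the atmosphere, σT_e⁴ = S(1−α)/4 = 17.00 W m^-2, giving T_e = 131.6 K.
The surface balance (absorbed SW + ε·downward IR = σT_s⁴) with T_a⁴ = T_s⁴/2 reduces to T_s = T_e·[2/(2−ε)]^¼ = 134.3 K.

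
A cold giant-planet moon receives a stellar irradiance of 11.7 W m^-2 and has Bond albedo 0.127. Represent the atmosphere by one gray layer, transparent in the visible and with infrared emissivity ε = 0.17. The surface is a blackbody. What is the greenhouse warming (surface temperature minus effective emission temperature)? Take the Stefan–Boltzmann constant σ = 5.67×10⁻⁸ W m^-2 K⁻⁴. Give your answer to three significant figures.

1.84 K

Effective emission temperature (TOA balance): σT_e⁴ = S(1−α)/4 = 2.554 W m^-2 → T_e = 81.92 K.
The surface balance (absorbed SW + ε·downward IR = σT_s⁴) with T_a⁴ = T_s⁴/2 reduces to T_s = T_e·[2/(2−ε)]^¼ = 83.76 K.
T_s − T_e = 83.76 − 81.92 = 1.840 K.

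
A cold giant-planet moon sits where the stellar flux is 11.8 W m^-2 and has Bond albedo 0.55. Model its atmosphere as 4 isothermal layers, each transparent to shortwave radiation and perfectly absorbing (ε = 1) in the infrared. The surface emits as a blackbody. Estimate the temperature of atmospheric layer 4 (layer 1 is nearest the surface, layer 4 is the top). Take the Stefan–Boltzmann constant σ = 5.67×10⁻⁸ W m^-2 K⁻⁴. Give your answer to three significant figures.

OLR = S(1−α)/4 = 1.327 W m^-2; the top layer radiates at T_e = 69.56 K.
Each opaque layer satisfies 2T_j⁴ = T_{j−1}⁴ + T_{j+1}⁴, giving T_k⁴ = (N+1−k)T_e⁴.
With k = 4: T_4 = (4+1−4)^¼·69.56 K = 69.56 K.

69.6 kelvin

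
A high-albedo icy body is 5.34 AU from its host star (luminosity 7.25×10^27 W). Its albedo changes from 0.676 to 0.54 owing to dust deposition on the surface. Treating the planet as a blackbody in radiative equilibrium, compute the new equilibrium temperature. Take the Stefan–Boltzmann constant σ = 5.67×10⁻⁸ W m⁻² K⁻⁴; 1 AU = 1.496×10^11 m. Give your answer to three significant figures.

207 kelvin

d = 5.34 × 1.496×10^11 m = 7.989×10^11 m.
Spreading L over a sphere of radius d: S = 7.25×10^27/(4π·7.99×10^11²) = 904.0 W m⁻².
New equilibrium: T₂ = [(1−0.54)·904.0/(4σ)]^(1/4) = 206.9 K.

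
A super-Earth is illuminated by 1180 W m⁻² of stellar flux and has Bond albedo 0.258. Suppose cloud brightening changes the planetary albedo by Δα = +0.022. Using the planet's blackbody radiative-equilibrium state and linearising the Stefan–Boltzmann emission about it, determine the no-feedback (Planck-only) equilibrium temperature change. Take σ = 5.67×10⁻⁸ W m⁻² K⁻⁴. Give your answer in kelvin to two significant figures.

The baseline emission temperature is T_e = 249.3 K.
The change in absorbed flux is Δ[S(1−α)/4] = −SΔα/4 = -6.490 W m⁻².
Planck response: λ_P = 4σT_e³ = 4·5.67×10⁻⁸·(249.3)³ = 3.513 W m⁻²/K.
So ΔT₀ = -6.490/3.513 = -1.85 K.

-1.8 kelvin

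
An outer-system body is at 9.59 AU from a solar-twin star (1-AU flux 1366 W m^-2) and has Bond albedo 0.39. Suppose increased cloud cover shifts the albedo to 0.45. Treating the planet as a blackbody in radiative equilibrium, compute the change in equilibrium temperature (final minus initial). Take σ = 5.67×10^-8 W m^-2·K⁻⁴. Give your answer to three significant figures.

-2.03 K

Irradiance scales as 1/d², so S = 1366 W m^-2 × (1/9.59)² = 14.85 W m^-2.
Initial: T₁ = [S(1−0.39)/(4σ)]^(1/4) = 79.50 K.
Final:   T₂ = [S(1−0.45)/(4σ)]^(1/4) = 77.47 K.
ΔT = T₂ − T₁ = -2.032 K.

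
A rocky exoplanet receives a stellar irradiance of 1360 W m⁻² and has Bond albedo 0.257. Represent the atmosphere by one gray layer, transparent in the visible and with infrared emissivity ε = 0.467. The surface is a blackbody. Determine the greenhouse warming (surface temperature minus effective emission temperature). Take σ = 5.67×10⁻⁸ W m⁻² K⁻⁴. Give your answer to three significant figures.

17.8 K

At the top of the atmosphere, σT_e⁴ = S(1−α)/4 = 252.6 W m⁻², giving T_e = 258.4 K.
For a single slab of emissivity ε, T_s⁴ = 2T_e⁴/(2−ε); thus T_s = 258.4·(1.305)^(1/4) = 276.1 K.
T_s − T_e = 276.1 − 258.4 = 17.76 K.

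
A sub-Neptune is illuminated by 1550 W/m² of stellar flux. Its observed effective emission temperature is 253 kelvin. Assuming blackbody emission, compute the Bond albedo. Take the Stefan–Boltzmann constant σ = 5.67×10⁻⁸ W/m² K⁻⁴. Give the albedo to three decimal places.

0.400

Rearranging the radiative balance, α = 1 − 4σT⁴/S.
4σT⁴ = 4·5.67×10⁻⁸·(253)⁴ = 929.2 W/m².
Hence α = 1 − 929.2/1550 = 0.4005.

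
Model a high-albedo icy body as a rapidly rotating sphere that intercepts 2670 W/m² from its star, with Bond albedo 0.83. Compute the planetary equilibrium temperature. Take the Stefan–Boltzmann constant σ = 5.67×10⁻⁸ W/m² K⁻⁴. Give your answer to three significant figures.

Averaging over the sphere, the absorbed flux is S(1−α)/4 = 113.5 W/m².
In equilibrium σT⁴ equals this, so T = 211.5 K.

212 kelvin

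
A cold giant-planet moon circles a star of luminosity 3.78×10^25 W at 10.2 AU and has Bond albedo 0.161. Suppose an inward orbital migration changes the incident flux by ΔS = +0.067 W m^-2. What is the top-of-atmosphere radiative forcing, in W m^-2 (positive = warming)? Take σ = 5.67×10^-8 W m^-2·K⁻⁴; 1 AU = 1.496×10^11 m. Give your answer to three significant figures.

0.0141 W m^-2

Orbital distance: d = 10.2 AU = 1.526×10^12 m.
Flux at the orbit: S = L/(4πd²) = 3.78×10^25/(4π·(1.53×10^12)²) = 1.292 W m^-2.
Only a fraction (1−α) is absorbed and it's spread over 4πR², so ΔF = (1−α)ΔS/4 = 0.01405 W m^-2.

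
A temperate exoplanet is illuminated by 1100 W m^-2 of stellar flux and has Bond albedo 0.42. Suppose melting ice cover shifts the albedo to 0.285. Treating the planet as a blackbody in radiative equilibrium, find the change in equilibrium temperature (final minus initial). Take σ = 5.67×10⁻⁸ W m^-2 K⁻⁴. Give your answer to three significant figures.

12.4 K

Before: T₁ = [1100·0.58/(4σ)]^(1/4) = 230.3 K.
With α = 0.285, T₂ = 242.7 K.
ΔT = T₂ − T₁ = 12.37 K.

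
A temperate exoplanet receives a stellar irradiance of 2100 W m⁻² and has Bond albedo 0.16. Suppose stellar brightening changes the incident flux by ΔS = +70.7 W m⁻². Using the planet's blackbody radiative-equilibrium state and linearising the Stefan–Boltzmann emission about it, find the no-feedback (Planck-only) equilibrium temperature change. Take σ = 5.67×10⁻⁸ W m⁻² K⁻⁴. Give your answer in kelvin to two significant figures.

2.5 K

Unperturbed T_e = [2100·(1−0.16)/(4σ)]^¼ = 297.0 K.
TOA radiative forcing: ΔF = (1−α)ΔS/4 = 0.84·(+70.7)/4 = 14.85 W m⁻².
Linearising σT⁴ gives d(σT⁴)/dT = 4σT_e³ = 5.940 W m⁻² per K.
ΔT₀ = ΔF/λ_P = 14.85/5.940 = 2.50 K.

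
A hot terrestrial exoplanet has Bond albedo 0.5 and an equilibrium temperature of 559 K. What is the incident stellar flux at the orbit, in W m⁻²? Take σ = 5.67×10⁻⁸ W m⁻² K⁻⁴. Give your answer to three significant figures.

From S(1−α)/4 = σT⁴: S = 4σT⁴/(1−α).
σT⁴ = 5.67×10⁻⁸·(559)⁴ = 5536 W m⁻².
So S = 4×5536/(1−0.5) = 44290 W m⁻².

44300 W m⁻²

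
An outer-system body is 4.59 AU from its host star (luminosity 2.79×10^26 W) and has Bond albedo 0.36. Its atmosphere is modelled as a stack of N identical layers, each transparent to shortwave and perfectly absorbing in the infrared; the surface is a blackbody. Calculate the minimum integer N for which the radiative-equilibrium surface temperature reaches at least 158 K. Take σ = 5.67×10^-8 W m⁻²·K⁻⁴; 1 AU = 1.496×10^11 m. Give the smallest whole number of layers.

4

Orbital distance: d = 4.59 AU = 6.867×10^11 m.
Spreading L over a sphere of radius d: S = 2.79×10^26/(4π·6.87×10^11²) = 47.09 W m⁻².
OLR = S(1−α)/4 = 7.534 W m⁻²; the top layer radiates at T_e = 107.4 K.
Need (N+1)T_e⁴ ≥ T_s⁴, i.e. N+1 ≥ (158/107.4)⁴ = 4.690.
The minimum whole number is N = 4.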